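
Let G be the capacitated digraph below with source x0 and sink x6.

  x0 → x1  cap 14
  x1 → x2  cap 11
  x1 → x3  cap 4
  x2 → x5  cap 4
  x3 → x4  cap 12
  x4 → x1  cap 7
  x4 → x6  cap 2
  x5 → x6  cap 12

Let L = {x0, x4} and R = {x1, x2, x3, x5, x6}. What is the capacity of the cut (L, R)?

Edges leaving {x0, x4}: x0→x1 (14), x4→x1 (7), x4→x6 (2).
Cut capacity = 14 + 7 + 2 = 23.

23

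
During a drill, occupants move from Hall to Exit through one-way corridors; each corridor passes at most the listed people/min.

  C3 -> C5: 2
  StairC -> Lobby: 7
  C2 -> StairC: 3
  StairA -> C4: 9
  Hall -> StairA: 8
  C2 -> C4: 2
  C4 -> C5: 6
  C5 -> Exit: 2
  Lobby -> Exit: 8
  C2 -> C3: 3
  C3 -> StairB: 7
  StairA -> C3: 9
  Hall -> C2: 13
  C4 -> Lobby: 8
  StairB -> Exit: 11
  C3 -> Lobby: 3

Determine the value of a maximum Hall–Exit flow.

16

Augment Hall→StairA→C3→Lobby→Exit: bottleneck 3, flow now 3.
Augment Hall→StairA→C3→C5→Exit: bottleneck 2, flow now 5.
Augment Hall→StairA→C3→StairB→Exit: bottleneck 3, flow now 8.
Augment Hall→C2→C3→StairB→Exit: bottleneck 3, flow now 11.
Augment Hall→C2→StairC→Lobby→Exit: bottleneck 3, flow now 14.
Augment Hall→C2→C4→Lobby→Exit: bottleneck 2, flow now 16.
No augmenting path remains; maximum flow = 16.
In the residual graph, reachable from Hall: {Hall, C2}.
Min-cut edges: Hall→StairA (8), C2→C3 (3), C2→StairC (3), C2→C4 (2); capacity 8 + 3 + 3 + 2 = 16.
This cut is saturated, so no flow can exceed 16.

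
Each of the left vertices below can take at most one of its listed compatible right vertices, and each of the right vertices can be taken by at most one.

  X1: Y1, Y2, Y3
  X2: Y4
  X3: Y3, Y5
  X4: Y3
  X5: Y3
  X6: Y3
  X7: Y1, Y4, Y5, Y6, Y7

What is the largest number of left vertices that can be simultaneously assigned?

5

Unit-capacity flow: source→left, listed edges, right→sink; max matching = max flow.
Augmenting path X1→Y1 (+1); matched 1.
Augmenting path X2→Y4 (+1); matched 2.
Augmenting path X3→Y3 (+1); matched 3.
Augmenting path X7→Y5 (+1); matched 4.
Augmenting path X4→Y3→X3→Y5→X7→Y6 (+1); matched 5.
No augmenting path remains; maximum matching = 5.
König certificate: {X1, X2, X3, X7, Y3} is a vertex cover of size 5 (every listed pair touches it), so no matching can be larger.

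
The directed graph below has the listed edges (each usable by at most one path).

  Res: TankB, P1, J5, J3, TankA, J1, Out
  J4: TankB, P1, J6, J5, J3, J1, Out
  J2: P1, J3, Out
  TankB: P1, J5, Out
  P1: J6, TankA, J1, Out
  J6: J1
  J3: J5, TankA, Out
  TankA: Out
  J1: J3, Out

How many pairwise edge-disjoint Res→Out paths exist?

Assign every edge capacity 1; by Menger, the answer equals the max flow.
Path Res→Out (+1); total 1.
Path Res→TankB→Out (+1); total 2.
Path Res→P1→Out (+1); total 3.
Path Res→J3→Out (+1); total 4.
Path Res→TankA→Out (+1); total 5.
Path Res→J1→Out (+1); total 6.
No residual Res→Out path; max flow = 6.
Certifying cut of size 6: {Res→J1, Res→J3, Res→Out, Res→P1, Res→TankA, Res→TankB}.

6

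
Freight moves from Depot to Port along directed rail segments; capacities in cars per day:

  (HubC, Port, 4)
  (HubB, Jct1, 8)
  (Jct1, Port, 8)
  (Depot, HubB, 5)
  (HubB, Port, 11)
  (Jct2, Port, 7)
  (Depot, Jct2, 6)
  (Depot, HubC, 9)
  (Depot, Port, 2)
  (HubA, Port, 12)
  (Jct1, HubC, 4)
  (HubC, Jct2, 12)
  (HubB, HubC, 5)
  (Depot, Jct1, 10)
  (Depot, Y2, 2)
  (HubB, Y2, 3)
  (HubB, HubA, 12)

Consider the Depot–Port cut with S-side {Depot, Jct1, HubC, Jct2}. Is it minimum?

Given cut capacity: 5 + 2 + 2 + 8 + 4 + 7 = 28.
Augment Depot→Port: bottleneck 2, flow now 2.
Augment Depot→HubB→Port: bottleneck 5, flow now 7.
Augment Depot→Jct1→Port: bottleneck 8, flow now 15.
Augment Depot→HubC→Port: bottleneck 4, flow now 19.
Augment Depot→Jct2→Port: bottleneck 6, flow now 25.
Augment Depot→HubC→Jct2→Port: bottleneck 1, flow now 26.
No augmenting path remains; maximum flow = 26.
In the residual graph, reachable from Depot: {Depot, Y2, Jct1, HubC, Jct2}.
Min-cut edges: Depot→HubB (5), Depot→Port (2), Jct1→Port (8), HubC→Port (4), Jct2→Port (7); capacity 5 + 2 + 8 + 4 + 7 = 26.
Cut capacity 28 exceeds the max flow 26, so it is not minimum.

No — its capacity is 28, but the minimum cut has capacity 26.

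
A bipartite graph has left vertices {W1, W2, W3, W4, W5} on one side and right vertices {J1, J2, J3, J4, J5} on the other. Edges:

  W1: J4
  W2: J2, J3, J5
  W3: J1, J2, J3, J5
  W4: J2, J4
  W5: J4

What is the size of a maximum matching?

4

Unit-capacity flow: source→left, listed edges, right→sink; max matching = max flow.
Augmenting path W1→J4 (+1); matched 1.
Augmenting path W2→J2 (+1); matched 2.
Augmenting path W3→J1 (+1); matched 3.
Augmenting path W4→J2→W2→J3 (+1); matched 4.
No augmenting path remains; maximum matching = 4.
König certificate: {W2, W3, W4, J4} is a vertex cover of size 4 (every listed pair touches it), so no matching can be larger.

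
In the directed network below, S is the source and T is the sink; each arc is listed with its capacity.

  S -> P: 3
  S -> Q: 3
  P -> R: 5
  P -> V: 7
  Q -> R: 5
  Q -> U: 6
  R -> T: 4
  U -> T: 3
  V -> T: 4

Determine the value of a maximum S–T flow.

6

Augment S→P→R→T: bottleneck 3, flow now 3.
Augment S→Q→R→T: bottleneck 1, flow now 4.
Augment S→Q→U→T: bottleneck 2, flow now 6.
No augmenting path remains; maximum flow = 6.
In the residual graph, reachable from S: {S}.
Min-cut edges: S→P (3), S→Q (3); capacity 3 + 3 = 6.
This cut is saturated, so no flow can exceed 6.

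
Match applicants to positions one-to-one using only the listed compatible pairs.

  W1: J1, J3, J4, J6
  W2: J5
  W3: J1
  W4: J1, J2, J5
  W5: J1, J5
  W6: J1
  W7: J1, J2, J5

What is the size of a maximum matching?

4

Unit-capacity flow: source→left, listed edges, right→sink; max matching = max flow.
Augmenting path W1→J1 (+1); matched 1.
Augmenting path W2→J5 (+1); matched 2.
Augmenting path W4→J2 (+1); matched 3.
Augmenting path W3→J1→W1→J3 (+1); matched 4.
No augmenting path remains; maximum matching = 4.
König certificate: {W1, J1, J2, J5} is a vertex cover of size 4 (every listed pair touches it), so no matching can be larger.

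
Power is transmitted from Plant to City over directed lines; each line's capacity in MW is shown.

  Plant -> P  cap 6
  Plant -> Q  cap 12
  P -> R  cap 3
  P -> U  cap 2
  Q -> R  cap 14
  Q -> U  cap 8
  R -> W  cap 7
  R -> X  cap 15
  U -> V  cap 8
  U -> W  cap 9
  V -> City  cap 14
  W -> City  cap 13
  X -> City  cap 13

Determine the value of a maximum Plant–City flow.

Augment Plant→P→R→W→City: bottleneck 3, flow now 3.
Augment Plant→P→U→V→City: bottleneck 2, flow now 5.
Augment Plant→Q→R→W→City: bottleneck 4, flow now 9.
Augment Plant→Q→R→X→City: bottleneck 8, flow now 17.
No augmenting path remains; maximum flow = 17.
In the residual graph, reachable from Plant: {Plant, P}.
Min-cut edges: Plant→Q (12), P→R (3), P→U (2); capacity 12 + 3 + 2 = 17.
This cut is saturated, so no flow can exceed 17.

17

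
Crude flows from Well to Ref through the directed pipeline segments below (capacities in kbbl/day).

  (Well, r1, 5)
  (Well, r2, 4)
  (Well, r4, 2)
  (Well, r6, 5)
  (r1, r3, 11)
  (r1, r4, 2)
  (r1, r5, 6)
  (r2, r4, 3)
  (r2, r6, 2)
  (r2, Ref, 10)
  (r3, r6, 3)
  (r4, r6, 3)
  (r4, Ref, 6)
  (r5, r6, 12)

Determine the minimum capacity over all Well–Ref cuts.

8

Augment Well→r2→Ref: bottleneck 4, flow now 4.
Augment Well→r4→Ref: bottleneck 2, flow now 6.
Augment Well→r1→r4→Ref: bottleneck 2, flow now 8.
No augmenting path remains; maximum flow = 8.
By max-flow min-cut, the minimum cut capacity equals the max flow.
In the residual graph, reachable from Well: {Well, r1, r3, r5, r6}.
Min-cut edges: Well→r2 (4), Well→r4 (2), r1→r4 (2); capacity 4 + 2 + 2 = 8.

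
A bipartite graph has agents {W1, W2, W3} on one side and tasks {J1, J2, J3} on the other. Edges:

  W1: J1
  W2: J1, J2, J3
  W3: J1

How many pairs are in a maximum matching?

2

Unit-capacity flow: source→left, listed edges, right→sink; max matching = max flow.
Augmenting path W1→J1 (+1); matched 1.
Augmenting path W2→J2 (+1); matched 2.
No augmenting path remains; maximum matching = 2.
König certificate: {W2, J1} is a vertex cover of size 2 (every listed pair touches it), so no matching can be larger.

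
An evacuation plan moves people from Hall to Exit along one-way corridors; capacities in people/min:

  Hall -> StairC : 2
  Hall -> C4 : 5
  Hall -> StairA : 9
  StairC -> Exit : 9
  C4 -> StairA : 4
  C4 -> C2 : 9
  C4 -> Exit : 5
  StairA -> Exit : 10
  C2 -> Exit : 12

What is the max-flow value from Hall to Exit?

16

Augment Hall→StairC→Exit: bottleneck 2, flow now 2.
Augment Hall→C4→Exit: bottleneck 5, flow now 7.
Augment Hall→StairA→Exit: bottleneck 9, flow now 16.
No augmenting path remains; maximum flow = 16.
In the residual graph, reachable from Hall: {Hall}.
Min-cut edges: Hall→StairC (2), Hall→C4 (5), Hall→StairA (9); capacity 2 + 5 + 9 = 16.
This cut is saturated, so no flow can exceed 16.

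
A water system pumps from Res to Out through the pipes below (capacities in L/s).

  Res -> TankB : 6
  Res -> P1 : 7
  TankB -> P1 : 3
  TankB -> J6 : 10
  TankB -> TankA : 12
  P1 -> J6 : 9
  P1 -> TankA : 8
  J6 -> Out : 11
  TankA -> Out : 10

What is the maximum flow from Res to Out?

Augment Res→TankB→J6→Out: bottleneck 6, flow now 6.
Augment Res→P1→J6→Out: bottleneck 5, flow now 11.
Augment Res→P1→TankA→Out: bottleneck 2, flow now 13.
No augmenting path remains; maximum flow = 13.
In the residual graph, reachable from Res: {Res}.
Min-cut edges: Res→TankB (6), Res→P1 (7); capacity 6 + 7 = 13.
This cut is saturated, so no flow can exceed 13.

13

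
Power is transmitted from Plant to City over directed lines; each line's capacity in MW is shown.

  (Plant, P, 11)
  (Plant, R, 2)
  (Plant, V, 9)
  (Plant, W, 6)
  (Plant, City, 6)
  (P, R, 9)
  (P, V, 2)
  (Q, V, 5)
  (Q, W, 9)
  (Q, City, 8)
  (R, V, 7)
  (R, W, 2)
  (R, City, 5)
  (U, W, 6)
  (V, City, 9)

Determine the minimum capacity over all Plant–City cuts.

20

Augment Plant→City: bottleneck 6, flow now 6.
Augment Plant→R→City: bottleneck 2, flow now 8.
Augment Plant→V→City: bottleneck 9, flow now 17.
Augment Plant→P→R→City: bottleneck 3, flow now 20.
No augmenting path remains; maximum flow = 20.
By max-flow min-cut, the minimum cut capacity equals the max flow.
In the residual graph, reachable from Plant: {Plant, P, R, V, W}.
Min-cut edges: Plant→City (6), R→City (5), V→City (9); capacity 6 + 5 + 9 = 20.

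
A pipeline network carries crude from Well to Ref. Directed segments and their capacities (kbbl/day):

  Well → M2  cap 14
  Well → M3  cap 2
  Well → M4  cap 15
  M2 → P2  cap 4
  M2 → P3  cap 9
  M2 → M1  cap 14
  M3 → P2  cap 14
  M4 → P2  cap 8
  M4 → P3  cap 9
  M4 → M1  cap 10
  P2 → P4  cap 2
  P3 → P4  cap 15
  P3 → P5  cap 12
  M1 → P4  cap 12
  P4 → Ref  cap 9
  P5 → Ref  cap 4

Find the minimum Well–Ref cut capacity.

Augment Well→M2→P2→P4→Ref: bottleneck 2, flow now 2.
Augment Well→M2→P3→P4→Ref: bottleneck 7, flow now 9.
Augment Well→M2→P3→P5→Ref: bottleneck 2, flow now 11.
Augment Well→M4→P3→P5→Ref: bottleneck 2, flow now 13.
No augmenting path remains; maximum flow = 13.
By max-flow min-cut, the minimum cut capacity equals the max flow.
In the residual graph, reachable from Well: {Well, M2, M3, M4, P2, P3, M1, P4, P5}.
Min-cut edges: P4→Ref (9), P5→Ref (4); capacity 9 + 4 = 13.

13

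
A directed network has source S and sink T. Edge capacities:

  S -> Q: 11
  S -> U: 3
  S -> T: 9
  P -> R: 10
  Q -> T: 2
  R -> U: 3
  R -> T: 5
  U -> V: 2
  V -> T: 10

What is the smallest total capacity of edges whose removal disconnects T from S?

13

Augment S→T: bottleneck 9, flow now 9.
Augment S→Q→T: bottleneck 2, flow now 11.
Augment S→U→V→T: bottleneck 2, flow now 13.
No augmenting path remains; maximum flow = 13.
By max-flow min-cut, the minimum cut capacity equals the max flow.
In the residual graph, reachable from S: {S, Q, U}.
Min-cut edges: S→T (9), Q→T (2), U→V (2); capacity 9 + 2 + 2 = 13.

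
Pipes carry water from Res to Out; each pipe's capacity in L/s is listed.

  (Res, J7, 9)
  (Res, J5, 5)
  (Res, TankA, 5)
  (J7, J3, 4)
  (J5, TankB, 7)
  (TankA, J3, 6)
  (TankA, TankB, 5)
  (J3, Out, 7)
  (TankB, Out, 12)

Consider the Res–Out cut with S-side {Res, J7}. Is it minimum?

Given cut capacity: 5 + 5 + 4 = 14.
Augment Res→J7→J3→Out: bottleneck 4, flow now 4.
Augment Res→J5→TankB→Out: bottleneck 5, flow now 9.
Augment Res→TankA→J3→Out: bottleneck 3, flow now 12.
Augment Res→TankA→TankB→Out: bottleneck 2, flow now 14.
No augmenting path remains; maximum flow = 14.
Cut capacity 14 equals the max flow, so it is a minimum cut.

Yes — it is a minimum cut (capacity 14).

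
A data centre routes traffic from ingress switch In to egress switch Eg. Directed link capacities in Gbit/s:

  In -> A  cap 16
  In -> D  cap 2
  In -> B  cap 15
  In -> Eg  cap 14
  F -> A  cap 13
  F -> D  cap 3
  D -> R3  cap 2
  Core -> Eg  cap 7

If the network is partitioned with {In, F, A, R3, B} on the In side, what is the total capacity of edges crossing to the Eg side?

19

Edges leaving {In, F, A, R3, B}: In→D (2), In→Eg (14), F→D (3).
Cut capacity = 2 + 14 + 3 = 19.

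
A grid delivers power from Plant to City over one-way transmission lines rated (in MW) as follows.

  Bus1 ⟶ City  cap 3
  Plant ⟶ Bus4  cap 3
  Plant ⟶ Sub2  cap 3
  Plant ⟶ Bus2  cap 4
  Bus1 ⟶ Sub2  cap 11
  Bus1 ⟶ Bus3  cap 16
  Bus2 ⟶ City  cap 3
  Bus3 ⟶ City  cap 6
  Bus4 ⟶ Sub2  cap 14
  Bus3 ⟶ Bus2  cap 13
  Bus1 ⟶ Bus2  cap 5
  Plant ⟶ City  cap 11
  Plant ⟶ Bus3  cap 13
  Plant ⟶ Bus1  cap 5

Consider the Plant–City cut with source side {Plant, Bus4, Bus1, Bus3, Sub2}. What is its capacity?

42

Edges leaving {Plant, Bus4, Bus1, Bus3, Sub2}: Plant→Bus2 (4), Plant→City (11), Bus1→Bus2 (5), Bus1→City (3), Bus3→Bus2 (13), Bus3→City (6).
Cut capacity = 4 + 11 + 5 + 3 + 13 + 6 = 42.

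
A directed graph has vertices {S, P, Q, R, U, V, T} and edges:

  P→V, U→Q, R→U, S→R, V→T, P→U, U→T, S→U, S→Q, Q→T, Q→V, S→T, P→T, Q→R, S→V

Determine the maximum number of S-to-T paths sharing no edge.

Assign every edge capacity 1; by Menger, the answer equals the max flow.
Path S→T (+1); total 1.
Path S→Q→T (+1); total 2.
Path S→U→T (+1); total 3.
Path S→V→T (+1); total 4.
No residual S→T path; max flow = 4.
Certifying cut of size 4: {Q→T, S→T, U→T, V→T}.

4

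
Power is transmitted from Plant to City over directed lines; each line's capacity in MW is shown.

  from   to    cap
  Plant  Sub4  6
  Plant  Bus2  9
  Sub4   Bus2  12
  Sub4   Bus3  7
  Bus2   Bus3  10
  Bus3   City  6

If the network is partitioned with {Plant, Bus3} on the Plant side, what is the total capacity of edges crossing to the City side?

21

Edges leaving {Plant, Bus3}: Plant→Sub4 (6), Plant→Bus2 (9), Bus3→City (6).
Cut capacity = 6 + 9 + 6 = 21.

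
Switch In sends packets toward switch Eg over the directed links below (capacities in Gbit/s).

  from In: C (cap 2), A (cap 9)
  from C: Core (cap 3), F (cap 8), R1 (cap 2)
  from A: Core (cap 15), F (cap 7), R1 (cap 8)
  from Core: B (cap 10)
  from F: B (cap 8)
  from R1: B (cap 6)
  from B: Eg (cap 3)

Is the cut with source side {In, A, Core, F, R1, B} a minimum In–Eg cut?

No — its capacity is 5, but the minimum cut has capacity 3.

Given cut capacity: 2 + 3 = 5.
Augment In→C→Core→B→Eg: bottleneck 2, flow now 2.
Augment In→A→Core→B→Eg: bottleneck 1, flow now 3.
No augmenting path remains; maximum flow = 3.
In the residual graph, reachable from In: {In, C, A, Core, F, R1, B}.
Min-cut edges: B→Eg (3); capacity 3 = 3.
Cut capacity 5 exceeds the max flow 3, so it is not minimum.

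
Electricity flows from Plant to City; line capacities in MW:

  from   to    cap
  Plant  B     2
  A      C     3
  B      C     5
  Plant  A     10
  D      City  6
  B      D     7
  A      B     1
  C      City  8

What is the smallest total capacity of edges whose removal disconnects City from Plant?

Augment Plant→A→C→City: bottleneck 3, flow now 3.
Augment Plant→B→C→City: bottleneck 2, flow now 5.
Augment Plant→A→B→C→City: bottleneck 1, flow now 6.
No augmenting path remains; maximum flow = 6.
By max-flow min-cut, the minimum cut capacity equals the max flow.
In the residual graph, reachable from Plant: {Plant, A}.
Min-cut edges: Plant→B (2), A→B (1), A→C (3); capacity 2 + 1 + 3 = 6.

6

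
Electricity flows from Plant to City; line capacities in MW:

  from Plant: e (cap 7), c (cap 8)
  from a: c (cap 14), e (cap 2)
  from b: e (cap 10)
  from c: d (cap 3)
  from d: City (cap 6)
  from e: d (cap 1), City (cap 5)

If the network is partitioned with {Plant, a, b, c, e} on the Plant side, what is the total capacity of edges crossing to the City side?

9

Edges leaving {Plant, a, b, c, e}: c→d (3), e→d (1), e→City (5).
Cut capacity = 3 + 1 + 5 = 9.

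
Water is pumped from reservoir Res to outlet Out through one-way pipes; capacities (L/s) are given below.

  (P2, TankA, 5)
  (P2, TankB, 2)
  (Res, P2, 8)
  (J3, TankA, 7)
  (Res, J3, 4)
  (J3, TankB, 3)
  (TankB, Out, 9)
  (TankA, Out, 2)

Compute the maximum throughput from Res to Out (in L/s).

7

Augment Res→P2→TankA→Out: bottleneck 2, flow now 2.
Augment Res→P2→TankB→Out: bottleneck 2, flow now 4.
Augment Res→J3→TankB→Out: bottleneck 3, flow now 7.
No augmenting path remains; maximum flow = 7.
In the residual graph, reachable from Res: {Res, P2, J3, TankA}.
Min-cut edges: P2→TankB (2), J3→TankB (3), TankA→Out (2); capacity 2 + 3 + 2 = 7.
This cut is saturated, so no flow can exceed 7.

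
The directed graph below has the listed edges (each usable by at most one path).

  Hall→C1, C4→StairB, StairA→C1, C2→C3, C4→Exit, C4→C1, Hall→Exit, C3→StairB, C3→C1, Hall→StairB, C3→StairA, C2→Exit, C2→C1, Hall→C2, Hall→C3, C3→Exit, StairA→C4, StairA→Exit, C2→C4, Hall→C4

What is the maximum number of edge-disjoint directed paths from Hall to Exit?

Assign every edge capacity 1; by Menger, the answer equals the max flow.
Path Hall→Exit (+1); total 1.
Path Hall→C2→Exit (+1); total 2.
Path Hall→C4→Exit (+1); total 3.
Path Hall→C3→Exit (+1); total 4.
No residual Hall→Exit path; max flow = 4.
Certifying cut of size 4: {Hall→C2, Hall→C3, Hall→C4, Hall→Exit}.

4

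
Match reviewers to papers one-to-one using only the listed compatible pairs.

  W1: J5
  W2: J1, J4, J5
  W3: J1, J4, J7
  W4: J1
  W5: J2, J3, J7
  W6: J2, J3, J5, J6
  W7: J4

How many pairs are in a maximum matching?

Unit-capacity flow: source→left, listed edges, right→sink; max matching = max flow.
Augmenting path W1→J5 (+1); matched 1.
Augmenting path W2→J1 (+1); matched 2.
Augmenting path W3→J4 (+1); matched 3.
Augmenting path W5→J2 (+1); matched 4.
Augmenting path W6→J3 (+1); matched 5.
Augmenting path W7→J4→W3→J7 (+1); matched 6.
No augmenting path remains; maximum matching = 6.
König certificate: {W3, W5, W6, J1, J4, J5} is a vertex cover of size 6 (every listed pair touches it), so no matching can be larger.

6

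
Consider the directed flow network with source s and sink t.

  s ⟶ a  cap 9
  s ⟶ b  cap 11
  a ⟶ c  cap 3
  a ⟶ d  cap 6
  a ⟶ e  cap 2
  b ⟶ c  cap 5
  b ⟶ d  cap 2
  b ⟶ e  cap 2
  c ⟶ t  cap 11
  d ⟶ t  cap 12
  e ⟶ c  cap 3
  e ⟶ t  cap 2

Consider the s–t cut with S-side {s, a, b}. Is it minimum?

No — its capacity is 20, but the minimum cut has capacity 18.

Given cut capacity: 3 + 6 + 2 + 5 + 2 + 2 = 20.
Augment s→a→c→t: bottleneck 3, flow now 3.
Augment s→a→d→t: bottleneck 6, flow now 9.
Augment s→b→c→t: bottleneck 5, flow now 14.
Augment s→b→d→t: bottleneck 2, flow now 16.
Augment s→b→e→t: bottleneck 2, flow now 18.
No augmenting path remains; maximum flow = 18.
In the residual graph, reachable from s: {s, b}.
Min-cut edges: s→a (9), b→c (5), b→d (2), b→e (2); capacity 9 + 5 + 2 + 2 = 18.
Cut capacity 20 exceeds the max flow 18, so it is not minimum.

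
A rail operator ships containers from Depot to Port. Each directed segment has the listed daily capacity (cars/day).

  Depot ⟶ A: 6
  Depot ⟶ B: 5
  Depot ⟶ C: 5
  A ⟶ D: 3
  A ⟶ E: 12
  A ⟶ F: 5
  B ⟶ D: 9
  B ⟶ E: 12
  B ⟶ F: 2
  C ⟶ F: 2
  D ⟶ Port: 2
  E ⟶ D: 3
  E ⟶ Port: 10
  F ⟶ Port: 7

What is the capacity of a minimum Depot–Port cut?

Augment Depot→A→D→Port: bottleneck 2, flow now 2.
Augment Depot→A→E→Port: bottleneck 4, flow now 6.
Augment Depot→B→E→Port: bottleneck 5, flow now 11.
Augment Depot→C→F→Port: bottleneck 2, flow now 13.
No augmenting path remains; maximum flow = 13.
By max-flow min-cut, the minimum cut capacity equals the max flow.
In the residual graph, reachable from Depot: {Depot, C}.
Min-cut edges: Depot→A (6), Depot→B (5), C→F (2); capacity 6 + 5 + 2 = 13.

13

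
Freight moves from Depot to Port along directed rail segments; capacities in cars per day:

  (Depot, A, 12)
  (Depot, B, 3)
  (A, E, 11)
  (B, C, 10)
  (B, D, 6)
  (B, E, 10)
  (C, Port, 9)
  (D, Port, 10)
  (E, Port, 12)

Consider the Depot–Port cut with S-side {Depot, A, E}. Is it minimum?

Given cut capacity: 3 + 12 = 15.
Augment Depot→A→E→Port: bottleneck 11, flow now 11.
Augment Depot→B→C→Port: bottleneck 3, flow now 14.
No augmenting path remains; maximum flow = 14.
In the residual graph, reachable from Depot: {Depot, A}.
Min-cut edges: Depot→B (3), A→E (11); capacity 3 + 11 = 14.
Cut capacity 15 exceeds the max flow 14, so it is not minimum.

No — its capacity is 15, but the minimum cut has capacity 14.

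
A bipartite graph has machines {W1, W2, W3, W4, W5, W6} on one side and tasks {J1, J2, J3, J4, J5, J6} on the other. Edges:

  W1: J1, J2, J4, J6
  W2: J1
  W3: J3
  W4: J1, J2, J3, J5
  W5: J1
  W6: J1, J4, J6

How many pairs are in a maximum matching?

Unit-capacity flow: source→left, listed edges, right→sink; max matching = max flow.
Augmenting path W1→J1 (+1); matched 1.
Augmenting path W3→J3 (+1); matched 2.
Augmenting path W4→J2 (+1); matched 3.
Augmenting path W6→J4 (+1); matched 4.
Augmenting path W2→J1→W1→J6 (+1); matched 5.
No augmenting path remains; maximum matching = 5.
König certificate: {W1, W3, W4, W6, J1} is a vertex cover of size 5 (every listed pair touches it), so no matching can be larger.

5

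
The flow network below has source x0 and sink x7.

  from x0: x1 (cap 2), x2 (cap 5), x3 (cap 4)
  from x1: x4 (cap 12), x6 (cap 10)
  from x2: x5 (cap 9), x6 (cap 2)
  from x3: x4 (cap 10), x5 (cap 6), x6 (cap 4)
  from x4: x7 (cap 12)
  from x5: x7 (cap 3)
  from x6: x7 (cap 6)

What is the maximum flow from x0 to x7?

Augment x0→x1→x4→x7: bottleneck 2, flow now 2.
Augment x0→x2→x5→x7: bottleneck 3, flow now 5.
Augment x0→x2→x6→x7: bottleneck 2, flow now 7.
Augment x0→x3→x4→x7: bottleneck 4, flow now 11.
No augmenting path remains; maximum flow = 11.
In the residual graph, reachable from x0: {x0}.
Min-cut edges: x0→x1 (2), x0→x2 (5), x0→x3 (4); capacity 2 + 5 + 4 = 11.
This cut is saturated, so no flow can exceed 11.

11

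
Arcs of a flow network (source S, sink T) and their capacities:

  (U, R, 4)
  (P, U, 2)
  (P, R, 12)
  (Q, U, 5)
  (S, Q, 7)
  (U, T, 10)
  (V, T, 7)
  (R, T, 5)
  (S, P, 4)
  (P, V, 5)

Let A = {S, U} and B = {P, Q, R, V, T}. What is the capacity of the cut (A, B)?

25

Edges leaving {S, U}: S→P (4), S→Q (7), U→R (4), U→T (10).
Cut capacity = 4 + 7 + 4 + 10 = 25.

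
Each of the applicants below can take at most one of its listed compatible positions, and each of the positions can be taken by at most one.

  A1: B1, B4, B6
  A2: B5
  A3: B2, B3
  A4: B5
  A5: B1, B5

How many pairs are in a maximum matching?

4

Unit-capacity flow: source→left, listed edges, right→sink; max matching = max flow.
Augmenting path A1→B1 (+1); matched 1.
Augmenting path A2→B5 (+1); matched 2.
Augmenting path A3→B2 (+1); matched 3.
Augmenting path A5→B1→A1→B4 (+1); matched 4.
No augmenting path remains; maximum matching = 4.
König certificate: {A1, A3, A5, B5} is a vertex cover of size 4 (every listed pair touches it), so no matching can be larger.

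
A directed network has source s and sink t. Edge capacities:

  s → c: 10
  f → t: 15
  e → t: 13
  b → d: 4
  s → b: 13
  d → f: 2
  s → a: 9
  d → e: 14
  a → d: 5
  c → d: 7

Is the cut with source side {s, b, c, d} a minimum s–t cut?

No — its capacity is 25, but the minimum cut has capacity 15.

Given cut capacity: 9 + 14 + 2 = 25.
Augment s→a→d→e→t: bottleneck 5, flow now 5.
Augment s→b→d→e→t: bottleneck 4, flow now 9.
Augment s→c→d→e→t: bottleneck 4, flow now 13.
Augment s→c→d→f→t: bottleneck 2, flow now 15.
No augmenting path remains; maximum flow = 15.
In the residual graph, reachable from s: {s, a, b, c, d, e}.
Min-cut edges: d→f (2), e→t (13); capacity 2 + 13 = 15.
Cut capacity 25 exceeds the max flow 15, so it is not minimum.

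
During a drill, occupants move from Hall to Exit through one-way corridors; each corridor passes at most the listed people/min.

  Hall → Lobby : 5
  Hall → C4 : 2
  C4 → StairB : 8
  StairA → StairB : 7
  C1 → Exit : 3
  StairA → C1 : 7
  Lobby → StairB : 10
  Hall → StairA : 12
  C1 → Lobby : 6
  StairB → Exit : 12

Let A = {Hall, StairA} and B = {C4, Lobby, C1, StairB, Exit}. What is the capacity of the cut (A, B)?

Edges leaving {Hall, StairA}: Hall→C4 (2), Hall→Lobby (5), StairA→C1 (7), StairA→StairB (7).
Cut capacity = 2 + 5 + 7 + 7 = 21.

21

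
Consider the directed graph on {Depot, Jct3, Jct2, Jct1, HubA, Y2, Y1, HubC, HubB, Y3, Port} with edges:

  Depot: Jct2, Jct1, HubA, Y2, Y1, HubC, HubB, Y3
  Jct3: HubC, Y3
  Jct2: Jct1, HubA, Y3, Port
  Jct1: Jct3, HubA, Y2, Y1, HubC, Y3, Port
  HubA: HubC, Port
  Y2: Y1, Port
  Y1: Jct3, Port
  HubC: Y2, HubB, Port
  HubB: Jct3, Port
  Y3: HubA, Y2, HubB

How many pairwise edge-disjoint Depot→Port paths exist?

7

Assign every edge capacity 1; by Menger, the answer equals the max flow.
Path Depot→Jct2→Port (+1); total 1.
Path Depot→Jct1→Port (+1); total 2.
Path Depot→HubA→Port (+1); total 3.
Path Depot→Y2→Port (+1); total 4.
Path Depot→Y1→Port (+1); total 5.
Path Depot→HubC→Port (+1); total 6.
Path Depot→HubB→Port (+1); total 7.
No residual Depot→Port path; max flow = 7.
Certifying cut of size 7: {Depot→Jct1, Depot→Jct2, HubA→Port, HubB→Port, HubC→Port, Y1→Port, Y2→Port}.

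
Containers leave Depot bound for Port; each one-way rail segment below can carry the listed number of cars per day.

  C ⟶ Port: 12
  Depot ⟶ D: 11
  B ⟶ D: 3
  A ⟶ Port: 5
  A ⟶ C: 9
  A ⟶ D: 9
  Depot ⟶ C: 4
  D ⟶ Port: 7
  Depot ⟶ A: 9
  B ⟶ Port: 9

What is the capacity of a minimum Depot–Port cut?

20

Augment Depot→A→Port: bottleneck 5, flow now 5.
Augment Depot→C→Port: bottleneck 4, flow now 9.
Augment Depot→D→Port: bottleneck 7, flow now 16.
Augment Depot→A→C→Port: bottleneck 4, flow now 20.
No augmenting path remains; maximum flow = 20.
By max-flow min-cut, the minimum cut capacity equals the max flow.
In the residual graph, reachable from Depot: {Depot, D}.
Min-cut edges: Depot→A (9), Depot→C (4), D→Port (7); capacity 9 + 4 + 7 = 20.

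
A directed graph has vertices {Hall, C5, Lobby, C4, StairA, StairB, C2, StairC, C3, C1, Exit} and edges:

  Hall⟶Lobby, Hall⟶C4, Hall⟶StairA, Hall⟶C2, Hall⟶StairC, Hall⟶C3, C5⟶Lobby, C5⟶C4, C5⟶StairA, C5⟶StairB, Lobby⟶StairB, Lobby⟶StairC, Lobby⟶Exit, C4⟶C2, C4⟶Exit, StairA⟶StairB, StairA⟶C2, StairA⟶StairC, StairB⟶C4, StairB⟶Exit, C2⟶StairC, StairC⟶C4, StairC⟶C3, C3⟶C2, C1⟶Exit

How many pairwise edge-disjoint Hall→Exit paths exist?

Assign every edge capacity 1; by Menger, the answer equals the max flow.
Path Hall→Lobby→Exit (+1); total 1.
Path Hall→C4→Exit (+1); total 2.
Path Hall→StairA→StairB→Exit (+1); total 3.
No residual Hall→Exit path; max flow = 3.
Certifying cut of size 3: {C4→Exit, Hall→Lobby, Hall→StairA}.

3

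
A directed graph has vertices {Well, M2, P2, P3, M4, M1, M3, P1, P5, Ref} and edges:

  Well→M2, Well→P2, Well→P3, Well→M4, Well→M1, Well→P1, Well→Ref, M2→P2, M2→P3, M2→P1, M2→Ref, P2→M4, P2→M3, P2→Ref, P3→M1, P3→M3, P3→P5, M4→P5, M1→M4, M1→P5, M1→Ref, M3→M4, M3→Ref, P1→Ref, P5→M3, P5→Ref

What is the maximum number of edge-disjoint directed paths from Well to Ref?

Assign every edge capacity 1; by Menger, the answer equals the max flow.
Path Well→Ref (+1); total 1.
Path Well→M2→Ref (+1); total 2.
Path Well→P2→Ref (+1); total 3.
Path Well→M1→Ref (+1); total 4.
Path Well→P1→Ref (+1); total 5.
Path Well→P3→M3→Ref (+1); total 6.
Path Well→M4→P5→Ref (+1); total 7.
No residual Well→Ref path; max flow = 7.
Certifying cut of size 7: {Well→M1, Well→M2, Well→M4, Well→P1, Well→P2, Well→P3, Well→Ref}.

7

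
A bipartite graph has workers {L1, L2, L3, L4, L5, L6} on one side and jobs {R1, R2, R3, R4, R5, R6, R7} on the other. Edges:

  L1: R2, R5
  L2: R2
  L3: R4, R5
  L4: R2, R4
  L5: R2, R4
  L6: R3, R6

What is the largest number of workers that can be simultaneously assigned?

4

Unit-capacity flow: source→left, listed edges, right→sink; max matching = max flow.
Augmenting path L1→R2 (+1); matched 1.
Augmenting path L3→R4 (+1); matched 2.
Augmenting path L6→R3 (+1); matched 3.
Augmenting path L2→R2→L1→R5 (+1); matched 4.
No augmenting path remains; maximum matching = 4.
König certificate: {L6, R2, R4, R5} is a vertex cover of size 4 (every listed pair touches it), so no matching can be larger.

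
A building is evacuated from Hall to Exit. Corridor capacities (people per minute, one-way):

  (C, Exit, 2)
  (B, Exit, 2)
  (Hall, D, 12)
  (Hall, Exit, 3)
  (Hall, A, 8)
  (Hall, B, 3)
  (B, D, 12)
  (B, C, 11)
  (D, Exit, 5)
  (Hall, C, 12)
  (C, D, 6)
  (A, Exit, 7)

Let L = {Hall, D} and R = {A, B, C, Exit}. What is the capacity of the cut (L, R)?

31

Edges leaving {Hall, D}: Hall→A (8), Hall→B (3), Hall→C (12), Hall→Exit (3), D→Exit (5).
Cut capacity = 8 + 3 + 12 + 3 + 5 = 31.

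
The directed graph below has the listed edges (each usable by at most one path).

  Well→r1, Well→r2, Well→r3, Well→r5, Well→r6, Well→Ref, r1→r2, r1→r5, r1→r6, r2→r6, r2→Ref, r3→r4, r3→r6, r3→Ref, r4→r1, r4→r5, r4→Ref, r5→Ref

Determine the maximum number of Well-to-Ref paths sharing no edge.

4

Assign every edge capacity 1; by Menger, the answer equals the max flow.
Path Well→Ref (+1); total 1.
Path Well→r2→Ref (+1); total 2.
Path Well→r3→Ref (+1); total 3.
Path Well→r5→Ref (+1); total 4.
No residual Well→Ref path; max flow = 4.
Certifying cut of size 4: {Well→Ref, Well→r3, r2→Ref, r5→Ref}.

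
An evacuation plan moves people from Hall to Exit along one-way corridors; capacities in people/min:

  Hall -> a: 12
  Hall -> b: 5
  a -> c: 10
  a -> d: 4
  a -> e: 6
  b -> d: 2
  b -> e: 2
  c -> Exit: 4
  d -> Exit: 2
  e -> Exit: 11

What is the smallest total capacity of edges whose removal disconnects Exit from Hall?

14

Augment Hall→a→c→Exit: bottleneck 4, flow now 4.
Augment Hall→a→d→Exit: bottleneck 2, flow now 6.
Augment Hall→a→e→Exit: bottleneck 6, flow now 12.
Augment Hall→b→e→Exit: bottleneck 2, flow now 14.
No augmenting path remains; maximum flow = 14.
By max-flow min-cut, the minimum cut capacity equals the max flow.
In the residual graph, reachable from Hall: {Hall, a, b, c, d}.
Min-cut edges: a→e (6), b→e (2), c→Exit (4), d→Exit (2); capacity 6 + 2 + 4 + 2 = 14.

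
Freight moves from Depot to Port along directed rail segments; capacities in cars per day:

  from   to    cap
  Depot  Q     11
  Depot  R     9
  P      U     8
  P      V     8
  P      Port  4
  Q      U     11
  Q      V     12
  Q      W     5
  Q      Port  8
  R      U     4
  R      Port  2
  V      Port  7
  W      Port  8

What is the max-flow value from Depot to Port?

Augment Depot→Q→Port: bottleneck 8, flow now 8.
Augment Depot→R→Port: bottleneck 2, flow now 10.
Augment Depot→Q→V→Port: bottleneck 3, flow now 13.
No augmenting path remains; maximum flow = 13.
In the residual graph, reachable from Depot: {Depot, R, U}.
Min-cut edges: Depot→Q (11), R→Port (2); capacity 11 + 2 = 13.
This cut is saturated, so no flow can exceed 13.

13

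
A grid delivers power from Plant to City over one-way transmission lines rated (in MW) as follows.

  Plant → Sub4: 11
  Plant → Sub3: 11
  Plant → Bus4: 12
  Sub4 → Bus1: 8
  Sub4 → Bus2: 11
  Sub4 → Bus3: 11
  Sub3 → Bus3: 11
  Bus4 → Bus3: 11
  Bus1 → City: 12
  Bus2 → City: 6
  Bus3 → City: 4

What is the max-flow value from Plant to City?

Augment Plant→Sub4→Bus1→City: bottleneck 8, flow now 8.
Augment Plant→Sub4→Bus2→City: bottleneck 3, flow now 11.
Augment Plant→Sub3→Bus3→City: bottleneck 4, flow now 15.
No augmenting path remains; maximum flow = 15.
In the residual graph, reachable from Plant: {Plant, Sub3, Bus4, Bus3}.
Min-cut edges: Plant→Sub4 (11), Bus3→City (4); capacity 11 + 4 = 15.
This cut is saturated, so no flow can exceed 15.

15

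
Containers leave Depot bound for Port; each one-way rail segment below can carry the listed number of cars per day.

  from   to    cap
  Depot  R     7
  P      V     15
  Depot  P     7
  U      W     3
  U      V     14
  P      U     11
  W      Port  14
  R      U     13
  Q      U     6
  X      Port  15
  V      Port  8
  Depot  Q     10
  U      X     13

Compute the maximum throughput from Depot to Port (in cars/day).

Augment Depot→P→V→Port: bottleneck 7, flow now 7.
Augment Depot→Q→U→V→Port: bottleneck 1, flow now 8.
Augment Depot→Q→U→W→Port: bottleneck 3, flow now 11.
Augment Depot→Q→U→X→Port: bottleneck 2, flow now 13.
Augment Depot→R→U→X→Port: bottleneck 7, flow now 20.
No augmenting path remains; maximum flow = 20.
In the residual graph, reachable from Depot: {Depot, Q}.
Min-cut edges: Depot→P (7), Depot→R (7), Q→U (6); capacity 7 + 7 + 6 = 20.
This cut is saturated, so no flow can exceed 20.

20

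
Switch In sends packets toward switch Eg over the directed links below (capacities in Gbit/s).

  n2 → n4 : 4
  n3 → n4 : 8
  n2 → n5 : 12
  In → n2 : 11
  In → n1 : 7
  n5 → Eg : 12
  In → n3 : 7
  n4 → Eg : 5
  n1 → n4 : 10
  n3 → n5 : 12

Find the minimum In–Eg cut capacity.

Augment In→n1→n4→Eg: bottleneck 5, flow now 5.
Augment In→n2→n5→Eg: bottleneck 11, flow now 16.
Augment In→n3→n5→Eg: bottleneck 1, flow now 17.
No augmenting path remains; maximum flow = 17.
By max-flow min-cut, the minimum cut capacity equals the max flow.
In the residual graph, reachable from In: {In, n1, n2, n3, n4, n5}.
Min-cut edges: n4→Eg (5), n5→Eg (12); capacity 5 + 12 = 17.

17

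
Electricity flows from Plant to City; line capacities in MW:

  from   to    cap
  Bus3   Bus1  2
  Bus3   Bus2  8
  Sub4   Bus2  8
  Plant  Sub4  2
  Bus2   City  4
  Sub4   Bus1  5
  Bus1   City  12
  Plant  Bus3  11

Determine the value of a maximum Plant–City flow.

8

Augment Plant→Sub4→Bus1→City: bottleneck 2, flow now 2.
Augment Plant→Bus3→Bus1→City: bottleneck 2, flow now 4.
Augment Plant→Bus3→Bus2→City: bottleneck 4, flow now 8.
No augmenting path remains; maximum flow = 8.
In the residual graph, reachable from Plant: {Plant, Bus3, Bus2}.
Min-cut edges: Plant→Sub4 (2), Bus3→Bus1 (2), Bus2→City (4); capacity 2 + 2 + 4 = 8.
This cut is saturated, so no flow can exceed 8.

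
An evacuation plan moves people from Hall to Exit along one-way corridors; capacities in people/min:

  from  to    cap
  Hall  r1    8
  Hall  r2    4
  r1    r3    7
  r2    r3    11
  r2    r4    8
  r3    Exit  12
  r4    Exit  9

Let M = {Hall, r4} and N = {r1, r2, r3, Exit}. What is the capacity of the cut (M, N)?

Edges leaving {Hall, r4}: Hall→r1 (8), Hall→r2 (4), r4→Exit (9).
Cut capacity = 8 + 4 + 9 = 21.

21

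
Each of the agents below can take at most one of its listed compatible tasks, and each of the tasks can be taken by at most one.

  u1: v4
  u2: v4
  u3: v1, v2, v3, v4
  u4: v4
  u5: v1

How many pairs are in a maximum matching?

Unit-capacity flow: source→left, listed edges, right→sink; max matching = max flow.
Augmenting path u1→v4 (+1); matched 1.
Augmenting path u3→v1 (+1); matched 2.
Augmenting path u5→v1→u3→v2 (+1); matched 3.
No augmenting path remains; maximum matching = 3.
König certificate: {u3, u5, v4} is a vertex cover of size 3 (every listed pair touches it), so no matching can be larger.

3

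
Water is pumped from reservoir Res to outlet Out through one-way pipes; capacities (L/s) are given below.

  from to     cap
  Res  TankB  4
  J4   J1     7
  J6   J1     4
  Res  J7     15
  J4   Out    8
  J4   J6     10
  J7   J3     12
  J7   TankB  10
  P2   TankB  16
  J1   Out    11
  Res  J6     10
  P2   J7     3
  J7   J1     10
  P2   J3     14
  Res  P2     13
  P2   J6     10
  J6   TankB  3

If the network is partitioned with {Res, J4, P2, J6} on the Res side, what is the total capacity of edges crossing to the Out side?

74

Edges leaving {Res, J4, P2, J6}: Res→J7 (15), Res→TankB (4), J4→J1 (7), J4→Out (8), P2→J7 (3), P2→J3 (14), P2→TankB (16), J6→TankB (3), J6→J1 (4).
Cut capacity = 15 + 4 + 7 + 8 + 3 + 14 + 16 + 3 + 4 = 74.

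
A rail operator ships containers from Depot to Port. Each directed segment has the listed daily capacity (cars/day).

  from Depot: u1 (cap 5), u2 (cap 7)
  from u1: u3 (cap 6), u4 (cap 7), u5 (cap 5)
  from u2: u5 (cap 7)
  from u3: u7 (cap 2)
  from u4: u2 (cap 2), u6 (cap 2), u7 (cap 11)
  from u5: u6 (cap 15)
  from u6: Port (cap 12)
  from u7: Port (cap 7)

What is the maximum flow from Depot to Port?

12

Augment Depot→u1→u3→u7→Port: bottleneck 2, flow now 2.
Augment Depot→u1→u4→u6→Port: bottleneck 2, flow now 4.
Augment Depot→u1→u4→u7→Port: bottleneck 1, flow now 5.
Augment Depot→u2→u5→u6→Port: bottleneck 7, flow now 12.
No augmenting path remains; maximum flow = 12.
In the residual graph, reachable from Depot: {Depot}.
Min-cut edges: Depot→u1 (5), Depot→u2 (7); capacity 5 + 7 = 12.
This cut is saturated, so no flow can exceed 12.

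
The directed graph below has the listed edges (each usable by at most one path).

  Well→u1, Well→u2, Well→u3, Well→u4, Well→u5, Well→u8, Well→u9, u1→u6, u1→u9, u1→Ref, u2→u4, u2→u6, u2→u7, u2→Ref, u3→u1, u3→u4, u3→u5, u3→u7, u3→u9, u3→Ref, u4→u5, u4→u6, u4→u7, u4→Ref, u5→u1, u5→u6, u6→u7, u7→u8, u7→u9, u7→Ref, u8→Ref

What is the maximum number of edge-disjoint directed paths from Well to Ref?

Assign every edge capacity 1; by Menger, the answer equals the max flow.
Path Well→u1→Ref (+1); total 1.
Path Well→u2→Ref (+1); total 2.
Path Well→u3→Ref (+1); total 3.
Path Well→u4→Ref (+1); total 4.
Path Well→u8→Ref (+1); total 5.
Path Well→u5→u6→u7→Ref (+1); total 6.
No residual Well→Ref path; max flow = 6.
Certifying cut of size 6: {Well→u1, Well→u2, Well→u3, Well→u4, Well→u5, Well→u8}.

6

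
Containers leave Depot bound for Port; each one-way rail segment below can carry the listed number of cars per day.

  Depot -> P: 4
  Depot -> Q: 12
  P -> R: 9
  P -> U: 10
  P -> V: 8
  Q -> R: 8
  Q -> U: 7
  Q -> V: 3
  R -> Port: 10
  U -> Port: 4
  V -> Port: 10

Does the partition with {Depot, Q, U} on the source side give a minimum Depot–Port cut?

Given cut capacity: 4 + 8 + 3 + 4 = 19.
Augment Depot→P→R→Port: bottleneck 4, flow now 4.
Augment Depot→Q→R→Port: bottleneck 6, flow now 10.
Augment Depot→Q→U→Port: bottleneck 4, flow now 14.
Augment Depot→Q→V→Port: bottleneck 2, flow now 16.
No augmenting path remains; maximum flow = 16.
In the residual graph, reachable from Depot: {Depot}.
Min-cut edges: Depot→P (4), Depot→Q (12); capacity 4 + 12 = 16.
Cut capacity 19 exceeds the max flow 16, so it is not minimum.

No — its capacity is 19, but the minimum cut has capacity 16.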